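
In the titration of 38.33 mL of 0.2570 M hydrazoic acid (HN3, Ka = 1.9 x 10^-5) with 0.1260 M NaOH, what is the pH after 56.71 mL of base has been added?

Initial n(HN3) = 0.2570 x 0.03833 = 0.009851 mol.
n(NaOH) added = 0.1260 x 0.05671 = 0.007145 mol, converting that many moles of HN3 to N3-.
Remaining n(HN3) = 0.002705 mol; n(N3-) = 0.007145 mol.
By Henderson-Hasselbalch, pH = pKa + log([A^-]/[HA]) = 4.72 + log(0.007145/0.002705) = 4.72 + (+0.42) = 5.14.

5.14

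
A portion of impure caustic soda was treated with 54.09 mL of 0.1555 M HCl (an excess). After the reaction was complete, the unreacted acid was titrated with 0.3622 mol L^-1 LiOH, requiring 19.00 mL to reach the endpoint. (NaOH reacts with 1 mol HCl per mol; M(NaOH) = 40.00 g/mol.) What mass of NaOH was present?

Total n(HCl) added = 0.1555 x 0.05409 = 0.008411 mol.
n(LiOH) used = 0.3622 x 0.01900 = 0.006882 mol, which equals the excess n(HCl).
So n(HCl) consumed by the sample = 0.008411 - 0.006882 = 0.001529 mol.
n(NaOH) = 0.001529 / 1 = 0.001529 mol.
mass = 0.001529 mol x 40.00 g/mol = 0.0612 g.

0.0612 g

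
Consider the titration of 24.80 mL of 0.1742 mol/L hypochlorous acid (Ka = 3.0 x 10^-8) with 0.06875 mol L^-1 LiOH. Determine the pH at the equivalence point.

10.11

n(HClO) = 0.1742 x 0.02480 = 0.004320 mol; V(LiOH) at equivalence = 0.004320/0.06875 = 0.06284 L.
At equivalence all the acid is converted to ClO-; total volume = 0.02480 + 0.06284 = 0.08764 L, so [ClO-] = 0.004320/0.08764 = 0.04930 M.
Kb = Kw/Ka = 1.0e-14 / 3.0 x 10^-8 = 3.33e-7.
[OH^-] = sqrt(Kb x [ClO-]) = sqrt(3.33e-7 x 0.04930) = 0.000128 M.
pOH = 3.89, so pH = 14.00 - 3.89 = 10.11.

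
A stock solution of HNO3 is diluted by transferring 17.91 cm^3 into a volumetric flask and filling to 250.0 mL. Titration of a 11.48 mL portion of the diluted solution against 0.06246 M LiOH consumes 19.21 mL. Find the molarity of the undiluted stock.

n(LiOH) = 0.06246 x 0.01921 = 0.001200 mol.
n(HNO3) in the aliquot = 0.001200 mol.
[diluted HNO3] = 0.001200 / 0.01148 = 0.1045 M.
Dilution factor = 250.0/17.91 = 13.96, so [stock] = 0.1045 x 13.96 = 1.46 M.

1.46 M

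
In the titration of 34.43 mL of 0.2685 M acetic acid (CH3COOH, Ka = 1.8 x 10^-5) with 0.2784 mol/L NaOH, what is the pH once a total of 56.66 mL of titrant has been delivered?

n(acid) = 0.2685 x 0.03443 = 0.009244 mol; n(NaOH) added = 0.2784 x 0.05666 = 0.01577 mol.
Base is in excess by 0.01577 - 0.009244 = 0.006530 mol in a total volume of 0.09109 L.
[OH^-] = 0.006530/0.09109 = 0.07168 M, so pOH = 1.14 and pH = 14.00 - 1.14 = 12.86.

12.86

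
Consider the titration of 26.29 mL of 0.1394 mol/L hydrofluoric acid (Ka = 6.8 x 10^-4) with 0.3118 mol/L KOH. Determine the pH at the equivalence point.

n(HF) = 0.1394 x 0.02629 = 0.003665 mol; V(KOH) at equivalence = 0.003665/0.3118 = 0.01175 L.
At equivalence all the acid is converted to F-; total volume = 0.02629 + 0.01175 = 0.03804 L, so [F-] = 0.003665/0.03804 = 0.09633 M.
Kb = Kw/Ka = 1.0e-14 / 6.8 x 10^-4 = 1.47e-11.
[OH^-] = sqrt(Kb x [F-]) = sqrt(1.47e-11 x 0.09633) = 1.19e-6 M.
pOH = 5.92, so pH = 14.00 - 5.92 = 8.08.

8.08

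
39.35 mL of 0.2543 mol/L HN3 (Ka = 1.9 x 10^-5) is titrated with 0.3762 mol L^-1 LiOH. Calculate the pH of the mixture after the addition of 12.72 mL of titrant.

4.68

Initial n(HN3) = 0.2543 x 0.03935 = 0.01001 mol.
n(LiOH) added = 0.3762 x 0.01272 = 0.004785 mol, converting that many moles of HN3 to N3-.
Remaining n(HN3) = 0.005221 mol; n(N3-) = 0.004785 mol.
By Henderson-Hasselbalch, pH = pKa + log([A^-]/[HA]) = 4.72 + log(0.004785/0.005221) = 4.72 + (-0.04) = 4.68.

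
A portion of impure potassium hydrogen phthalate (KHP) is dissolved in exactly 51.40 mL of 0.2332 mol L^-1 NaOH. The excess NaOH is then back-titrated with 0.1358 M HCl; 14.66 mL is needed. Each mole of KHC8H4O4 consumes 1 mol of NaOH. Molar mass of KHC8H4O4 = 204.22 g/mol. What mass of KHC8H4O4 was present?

2.04 g

Total n(NaOH) added = 0.2332 x 0.05140 = 0.01199 mol.
n(HCl) used = 0.1358 x 0.01466 = 0.001991 mol, which equals the excess n(NaOH).
So n(NaOH) consumed by the sample = 0.01199 - 0.001991 = 0.009996 mol.
n(KHC8H4O4) = 0.009996 / 1 = 0.009996 mol.
mass = 0.009996 mol x 204.22 g/mol = 2.04 g.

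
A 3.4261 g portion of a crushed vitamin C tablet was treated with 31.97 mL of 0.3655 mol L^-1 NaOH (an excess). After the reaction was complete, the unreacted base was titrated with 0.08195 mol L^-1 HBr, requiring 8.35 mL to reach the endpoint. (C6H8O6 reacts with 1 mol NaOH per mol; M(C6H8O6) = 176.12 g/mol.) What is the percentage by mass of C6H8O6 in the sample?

Total n(NaOH) added = 0.3655 x 0.03197 = 0.01169 mol.
n(HBr) used = 0.08195 x 0.008350 = 0.0006843 mol, which equals the excess n(NaOH).
So n(NaOH) consumed by the sample = 0.01169 - 0.0006843 = 0.01100 mol.
n(C6H8O6) = 0.01100 / 1 = 0.01100 mol.
mass C6H8O6 = 0.01100 x 176.12 = 1.937 g, so %C6H8O6 = 1.937/3.4261 x 100 = 56.5%.

56.5%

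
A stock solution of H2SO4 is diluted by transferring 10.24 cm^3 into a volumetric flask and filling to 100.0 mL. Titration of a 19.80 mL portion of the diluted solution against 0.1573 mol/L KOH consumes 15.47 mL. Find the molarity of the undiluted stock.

0.600 M

n(KOH) = 0.1573 x 0.01547 = 0.002433 mol.
n(H2SO4) in the aliquot = 0.002433 x 1/2 = 0.001217 mol.
[diluted H2SO4] = 0.001217 / 0.01980 = 0.06145 M.
Dilution factor = 100.0/10.24 = 9.766, so [stock] = 0.06145 x 9.766 = 0.600 M.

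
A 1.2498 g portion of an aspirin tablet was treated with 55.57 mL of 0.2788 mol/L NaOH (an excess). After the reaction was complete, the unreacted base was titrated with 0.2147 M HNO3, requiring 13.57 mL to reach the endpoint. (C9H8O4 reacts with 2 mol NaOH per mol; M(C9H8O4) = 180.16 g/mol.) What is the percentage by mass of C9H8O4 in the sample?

Total n(NaOH) added = 0.2788 x 0.05557 = 0.01549 mol.
n(HNO3) used = 0.2147 x 0.01357 = 0.002913 mol, which equals the excess n(NaOH).
So n(NaOH) consumed by the sample = 0.01549 - 0.002913 = 0.01258 mol.
n(C9H8O4) = 0.01258 / 2 = 0.006290 mol.
mass C9H8O4 = 0.006290 x 180.16 = 1.133 g, so %C9H8O4 = 1.133/1.2498 x 100 = 90.7%.

90.7%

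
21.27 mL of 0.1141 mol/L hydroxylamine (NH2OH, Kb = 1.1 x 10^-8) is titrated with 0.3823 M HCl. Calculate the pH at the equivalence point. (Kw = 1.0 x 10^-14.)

3.55

n(NH2OH) = 0.1141 x 0.02127 = 0.002427 mol; V(HCl) at equivalence = 0.002427/0.3823 = 0.006348 L.
At equivalence the base is fully converted to NH3OH+; total volume = 0.02762 L, so [NH3OH+] = 0.002427/0.02762 = 0.08787 M.
Ka(NH3OH+) = Kw/Kb = 1.0e-14 / 1.1 x 10^-8 = 9.09e-7.
[H^+] = sqrt(Ka x [NH3OH+]) = sqrt(9.09e-7 x 0.08787) = 0.000283 M.
pH = -log(0.000283) = 3.55.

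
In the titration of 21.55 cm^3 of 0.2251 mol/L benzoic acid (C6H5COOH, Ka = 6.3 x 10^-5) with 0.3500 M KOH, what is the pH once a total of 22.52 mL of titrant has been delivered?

n(acid) = 0.2251 x 0.02155 = 0.004851 mol; n(KOH) added = 0.3500 x 0.02252 = 0.007882 mol.
Base is in excess by 0.007882 - 0.004851 = 0.003031 mol in a total volume of 0.04407 L.
[OH^-] = 0.003031/0.04407 = 0.06878 M, so pOH = 1.16 and pH = 14.00 - 1.16 = 12.84.

12.84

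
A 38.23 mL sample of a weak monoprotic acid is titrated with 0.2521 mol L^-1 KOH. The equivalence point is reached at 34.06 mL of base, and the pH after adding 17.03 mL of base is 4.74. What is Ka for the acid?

1.8 x 10^-5

17.03 mL is half of the equivalence volume, so this is the half-equivalence point where [HA] = [A^-].
At half-equivalence pH = pKa, so pKa = 4.74.
Ka = 10^(-4.74) = 1.8 x 10^-5.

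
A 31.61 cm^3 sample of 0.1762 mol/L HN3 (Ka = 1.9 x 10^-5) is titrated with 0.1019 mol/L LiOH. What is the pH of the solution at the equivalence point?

n(HN3) = 0.1762 x 0.03161 = 0.005570 mol; V(LiOH) at equivalence = 0.005570/0.1019 = 0.05466 L.
At equivalence all the acid is converted to N3-; total volume = 0.03161 + 0.05466 = 0.08627 L, so [N3-] = 0.005570/0.08627 = 0.06456 M.
Kb = Kw/Ka = 1.0e-14 / 1.9 x 10^-5 = 5.26e-10.
[OH^-] = sqrt(Kb x [N3-]) = sqrt(5.26e-10 x 0.06456) = 5.83e-6 M.
pOH = 5.23, so pH = 14.00 - 5.23 = 8.77.

8.77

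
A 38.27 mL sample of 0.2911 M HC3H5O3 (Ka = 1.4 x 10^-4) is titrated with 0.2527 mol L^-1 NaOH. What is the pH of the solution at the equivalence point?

n(HC3H5O3) = 0.2911 x 0.03827 = 0.01114 mol; V(NaOH) at equivalence = 0.01114/0.2527 = 0.04409 L.
At equivalence all the acid is converted to C3H5O3-; total volume = 0.03827 + 0.04409 = 0.08236 L, so [C3H5O3-] = 0.01114/0.08236 = 0.1353 M.
Kb = Kw/Ka = 1.0e-14 / 1.4 x 10^-4 = 7.14e-11.
[OH^-] = sqrt(Kb x [C3H5O3-]) = sqrt(7.14e-11 x 0.1353) = 3.11e-6 M.
pOH = 5.51, so pH = 14.00 - 5.51 = 8.49.

8.49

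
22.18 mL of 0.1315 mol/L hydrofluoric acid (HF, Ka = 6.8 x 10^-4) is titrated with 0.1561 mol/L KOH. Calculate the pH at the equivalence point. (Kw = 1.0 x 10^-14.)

8.01

n(HF) = 0.1315 x 0.02218 = 0.002917 mol; V(KOH) at equivalence = 0.002917/0.1561 = 0.01868 L.
At equivalence all the acid is converted to F-; total volume = 0.02218 + 0.01868 = 0.04086 L, so [F-] = 0.002917/0.04086 = 0.07137 M.
Kb = Kw/Ka = 1.0e-14 / 6.8 x 10^-4 = 1.47e-11.
[OH^-] = sqrt(Kb x [F-]) = sqrt(1.47e-11 x 0.07137) = 1.02e-6 M.
pOH = 5.99, so pH = 14.00 - 5.99 = 8.01.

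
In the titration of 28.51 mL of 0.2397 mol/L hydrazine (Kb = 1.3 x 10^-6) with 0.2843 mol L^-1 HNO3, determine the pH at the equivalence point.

4.50

n(N2H4) = 0.2397 x 0.02851 = 0.006834 mol; V(HNO3) at equivalence = 0.006834/0.2843 = 0.02404 L.
At equivalence the base is fully converted to N2H5+; total volume = 0.05255 L, so [N2H5+] = 0.006834/0.05255 = 0.1301 M.
Ka(N2H5+) = Kw/Kb = 1.0e-14 / 1.3 x 10^-6 = 7.69e-9.
[H^+] = sqrt(Ka x [N2H5+]) = sqrt(7.69e-9 x 0.1301) = 3.16e-5 M.
pH = -log(3.16e-5) = 4.50.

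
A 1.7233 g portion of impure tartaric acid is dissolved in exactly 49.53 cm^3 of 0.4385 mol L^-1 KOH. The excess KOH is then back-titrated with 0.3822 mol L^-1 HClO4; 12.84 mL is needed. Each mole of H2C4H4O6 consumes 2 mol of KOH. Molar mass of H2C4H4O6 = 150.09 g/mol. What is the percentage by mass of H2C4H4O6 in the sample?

73.2%

Total n(KOH) added = 0.4385 x 0.04953 = 0.02172 mol.
n(HClO4) used = 0.3822 x 0.01284 = 0.004907 mol, which equals the excess n(KOH).
So n(KOH) consumed by the sample = 0.02172 - 0.004907 = 0.01681 mol.
n(H2C4H4O6) = 0.01681 / 2 = 0.008406 mol.
mass H2C4H4O6 = 0.008406 x 150.09 = 1.262 g, so %H2C4H4O6 = 1.262/1.7233 x 100 = 73.2%.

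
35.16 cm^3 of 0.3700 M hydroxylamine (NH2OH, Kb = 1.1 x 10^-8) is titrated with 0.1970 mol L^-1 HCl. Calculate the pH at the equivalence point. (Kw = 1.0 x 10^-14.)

n(NH2OH) = 0.3700 x 0.03516 = 0.01301 mol; V(HCl) at equivalence = 0.01301/0.1970 = 0.06604 L.
At equivalence the base is fully converted to NH3OH+; total volume = 0.1012 L, so [NH3OH+] = 0.01301/0.1012 = 0.1286 M.
Ka(NH3OH+) = Kw/Kb = 1.0e-14 / 1.1 x 10^-8 = 9.09e-7.
[H^+] = sqrt(Ka x [NH3OH+]) = sqrt(9.09e-7 x 0.1286) = 0.000342 M.
pH = -log(0.000342) = 3.47.

3.47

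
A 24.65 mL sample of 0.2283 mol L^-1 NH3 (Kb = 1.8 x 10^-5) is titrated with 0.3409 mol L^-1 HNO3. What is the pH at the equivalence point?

5.06

n(NH3) = 0.2283 x 0.02465 = 0.005628 mol; V(HNO3) at equivalence = 0.005628/0.3409 = 0.01651 L.
At equivalence the base is fully converted to NH4+; total volume = 0.04116 L, so [NH4+] = 0.005628/0.04116 = 0.1367 M.
Ka(NH4+) = Kw/Kb = 1.0e-14 / 1.8 x 10^-5 = 5.56e-10.
[H^+] = sqrt(Ka x [NH4+]) = sqrt(5.56e-10 x 0.1367) = 8.72e-6 M.
pH = -log(8.72e-6) = 5.06.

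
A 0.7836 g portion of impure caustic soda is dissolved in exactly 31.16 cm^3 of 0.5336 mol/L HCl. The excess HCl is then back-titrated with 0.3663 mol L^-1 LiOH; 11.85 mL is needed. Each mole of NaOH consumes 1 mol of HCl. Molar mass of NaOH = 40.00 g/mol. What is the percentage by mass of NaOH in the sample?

62.7%

Total n(HCl) added = 0.5336 x 0.03116 = 0.01663 mol.
n(LiOH) used = 0.3663 x 0.01185 = 0.004341 mol, which equals the excess n(HCl).
So n(HCl) consumed by the sample = 0.01663 - 0.004341 = 0.01229 mol.
n(NaOH) = 0.01229 / 1 = 0.01229 mol.
mass NaOH = 0.01229 x 40.00 = 0.4915 g, so %NaOH = 0.4915/0.7836 x 100 = 62.7%.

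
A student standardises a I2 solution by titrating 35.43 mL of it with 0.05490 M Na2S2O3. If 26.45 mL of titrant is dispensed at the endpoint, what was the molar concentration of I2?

0.0205 M

n(Na2S2O3) = 0.05490 x 0.02645 = 0.001452 mol.
From the balanced equation, 2 mol Na2S2O3 reacts with 1 mol I2, so n(I2) = 0.001452 x 1/2 = 0.0007261 mol.
[I2] = 0.0007261 / 0.03543 L = 0.0205 M.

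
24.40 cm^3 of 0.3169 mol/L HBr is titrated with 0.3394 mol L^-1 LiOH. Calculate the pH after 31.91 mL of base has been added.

n(acid) = 0.3169 x 0.02440 = 0.007732 mol; n(LiOH) added = 0.3394 x 0.03191 = 0.01083 mol.
Base is in excess by 0.01083 - 0.007732 = 0.003098 mol in a total volume of 0.05631 L.
[OH^-] = 0.003098/0.05631 = 0.05501 M, so pOH = 1.26 and pH = 14.00 - 1.26 = 12.74.

12.74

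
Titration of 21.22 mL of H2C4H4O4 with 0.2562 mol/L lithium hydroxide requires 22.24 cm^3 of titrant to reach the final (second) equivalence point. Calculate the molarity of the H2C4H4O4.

0.134 M

n(LiOH) = 0.2562 x 0.02224 = 0.005698 mol.
At the final (second) equivalence point, 2 mol OH^- react per mol H2C4H4O4, so n(H2C4H4O4) = 0.005698 / 2 = 0.002849 mol.
[H2C4H4O4] = 0.002849 / 0.02122 L = 0.134 M.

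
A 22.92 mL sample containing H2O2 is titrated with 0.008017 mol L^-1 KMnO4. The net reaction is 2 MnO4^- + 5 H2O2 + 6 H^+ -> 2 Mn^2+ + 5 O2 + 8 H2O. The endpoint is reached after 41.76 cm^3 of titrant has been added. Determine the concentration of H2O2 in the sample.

0.0365 M

n(KMnO4) = 0.008017 x 0.04176 = 0.0003348 mol.
From the balanced equation, 2 mol KMnO4 reacts with 5 mol H2O2, so n(H2O2) = 0.0003348 x 5/2 = 0.0008370 mol.
[H2O2] = 0.0008370 / 0.02292 L = 0.0365 M.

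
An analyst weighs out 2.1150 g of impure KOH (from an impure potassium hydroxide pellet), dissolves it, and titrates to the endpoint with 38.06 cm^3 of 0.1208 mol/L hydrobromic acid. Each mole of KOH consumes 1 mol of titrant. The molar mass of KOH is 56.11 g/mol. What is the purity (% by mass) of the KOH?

n(HBr) = 0.1208 x 0.03806 = 0.004598 mol.
n(KOH) = 0.004598 / 1 = 0.004598 mol.
mass of KOH = 0.004598 x 56.11 = 0.2580 g.
% purity = 0.2580 / 2.1150 x 100 = 12.2%.

12.2%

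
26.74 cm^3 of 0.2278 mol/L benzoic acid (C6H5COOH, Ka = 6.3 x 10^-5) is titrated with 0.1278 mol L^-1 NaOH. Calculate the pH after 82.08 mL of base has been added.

n(acid) = 0.2278 x 0.02674 = 0.006091 mol; n(NaOH) added = 0.1278 x 0.08208 = 0.01049 mol.
Base is in excess by 0.01049 - 0.006091 = 0.004398 mol in a total volume of 0.1088 L.
[OH^-] = 0.004398/0.1088 = 0.04042 M, so pOH = 1.39 and pH = 14.00 - 1.39 = 12.61.

12.61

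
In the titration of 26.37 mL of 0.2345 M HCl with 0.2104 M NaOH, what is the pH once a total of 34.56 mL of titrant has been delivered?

12.25

n(acid) = 0.2345 x 0.02637 = 0.006184 mol; n(NaOH) added = 0.2104 x 0.03456 = 0.007271 mol.
Base is in excess by 0.007271 - 0.006184 = 0.001088 mol in a total volume of 0.06093 L.
[OH^-] = 0.001088/0.06093 = 0.01785 M, so pOH = 1.75 and pH = 14.00 - 1.75 = 12.25.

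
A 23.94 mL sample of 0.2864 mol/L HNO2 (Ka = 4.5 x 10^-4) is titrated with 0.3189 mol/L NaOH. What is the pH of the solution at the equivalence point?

8.26

n(HNO2) = 0.2864 x 0.02394 = 0.006856 mol; V(NaOH) at equivalence = 0.006856/0.3189 = 0.02150 L.
At equivalence all the acid is converted to NO2-; total volume = 0.02394 + 0.02150 = 0.04544 L, so [NO2-] = 0.006856/0.04544 = 0.1509 M.
Kb = Kw/Ka = 1.0e-14 / 4.5 x 10^-4 = 2.22e-11.
[OH^-] = sqrt(Kb x [NO2-]) = sqrt(2.22e-11 x 0.1509) = 1.83e-6 M.
pOH = 5.74, so pH = 14.00 - 5.74 = 8.26.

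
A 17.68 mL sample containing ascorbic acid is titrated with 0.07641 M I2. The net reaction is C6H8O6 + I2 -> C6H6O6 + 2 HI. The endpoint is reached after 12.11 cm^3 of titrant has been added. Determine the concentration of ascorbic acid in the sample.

0.0523 M

n(I2) = 0.07641 x 0.01211 = 0.0009253 mol.
From the balanced equation, 1 mol I2 reacts with 1 mol ascorbic acid, so n(ascorbic acid) = 0.0009253 x 1/1 = 0.0009253 mol.
[ascorbic acid] = 0.0009253 / 0.01768 L = 0.0523 M.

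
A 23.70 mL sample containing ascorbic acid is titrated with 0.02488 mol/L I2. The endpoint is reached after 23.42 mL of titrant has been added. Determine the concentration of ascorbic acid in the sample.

n(I2) = 0.02488 x 0.02342 = 0.0005827 mol.
From the balanced equation, 1 mol I2 reacts with 1 mol ascorbic acid, so n(ascorbic acid) = 0.0005827 x 1/1 = 0.0005827 mol.
[ascorbic acid] = 0.0005827 / 0.02370 L = 0.0246 M.

0.0246 M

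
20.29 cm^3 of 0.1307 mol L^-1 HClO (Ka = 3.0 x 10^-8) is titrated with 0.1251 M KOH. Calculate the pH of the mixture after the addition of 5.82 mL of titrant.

7.10

Initial n(HClO) = 0.1307 x 0.02029 = 0.002652 mol.
n(KOH) added = 0.1251 x 0.005820 = 0.0007281 mol, converting that many moles of HClO to ClO-.
Remaining n(HClO) = 0.001924 mol; n(ClO-) = 0.0007281 mol.
By Henderson-Hasselbalch, pH = pKa + log([A^-]/[HA]) = 7.52 + log(0.0007281/0.001924) = 7.52 + (-0.42) = 7.10.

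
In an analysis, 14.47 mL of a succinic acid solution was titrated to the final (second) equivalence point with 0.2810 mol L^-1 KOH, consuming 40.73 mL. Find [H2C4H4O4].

0.395 M

n(KOH) = 0.2810 x 0.04073 = 0.01145 mol.
At the final (second) equivalence point, 2 mol OH^- react per mol H2C4H4O4, so n(H2C4H4O4) = 0.01145 / 2 = 0.005723 mol.
[H2C4H4O4] = 0.005723 / 0.01447 L = 0.395 M.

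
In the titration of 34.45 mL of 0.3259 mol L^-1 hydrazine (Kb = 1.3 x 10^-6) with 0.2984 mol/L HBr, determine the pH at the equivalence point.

4.46

n(N2H4) = 0.3259 x 0.03445 = 0.01123 mol; V(HBr) at equivalence = 0.01123/0.2984 = 0.03762 L.
At equivalence the base is fully converted to N2H5+; total volume = 0.07207 L, so [N2H5+] = 0.01123/0.07207 = 0.1558 M.
Ka(N2H5+) = Kw/Kb = 1.0e-14 / 1.3 x 10^-6 = 7.69e-9.
[H^+] = sqrt(Ka x [N2H5+]) = sqrt(7.69e-9 x 0.1558) = 3.46e-5 M.
pH = -log(3.46e-5) = 4.46.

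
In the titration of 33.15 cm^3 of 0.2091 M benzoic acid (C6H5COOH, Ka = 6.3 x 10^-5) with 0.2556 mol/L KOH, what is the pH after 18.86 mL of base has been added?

4.56

Initial n(C6H5COOH) = 0.2091 x 0.03315 = 0.006932 mol.
n(KOH) added = 0.2556 x 0.01886 = 0.004821 mol, converting that many moles of C6H5COOH to C6H5COO-.
Remaining n(C6H5COOH) = 0.002111 mol; n(C6H5COO-) = 0.004821 mol.
By Henderson-Hasselbalch, pH = pKa + log([A^-]/[HA]) = 4.20 + log(0.004821/0.002111) = 4.20 + (+0.36) = 4.56.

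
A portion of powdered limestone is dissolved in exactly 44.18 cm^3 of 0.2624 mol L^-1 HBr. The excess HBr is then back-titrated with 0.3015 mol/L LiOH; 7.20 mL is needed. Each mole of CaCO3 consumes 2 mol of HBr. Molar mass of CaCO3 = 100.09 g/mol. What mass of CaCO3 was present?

0.472 g

Total n(HBr) added = 0.2624 x 0.04418 = 0.01159 mol.
n(LiOH) used = 0.3015 x 0.007200 = 0.002171 mol, which equals the excess n(HBr).
So n(HBr) consumed by the sample = 0.01159 - 0.002171 = 0.009422 mol.
n(CaCO3) = 0.009422 / 2 = 0.004711 mol.
mass = 0.004711 mol x 100.09 g/mol = 0.472 g.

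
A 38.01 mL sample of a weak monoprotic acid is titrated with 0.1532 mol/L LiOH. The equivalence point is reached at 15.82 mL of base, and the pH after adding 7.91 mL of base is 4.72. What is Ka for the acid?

7.91 mL is half of the equivalence volume, so this is the half-equivalence point where [HA] = [A^-].
At half-equivalence pH = pKa, so pKa = 4.72.
Ka = 10^(-4.72) = 1.9 x 10^-5.

1.9 x 10^-5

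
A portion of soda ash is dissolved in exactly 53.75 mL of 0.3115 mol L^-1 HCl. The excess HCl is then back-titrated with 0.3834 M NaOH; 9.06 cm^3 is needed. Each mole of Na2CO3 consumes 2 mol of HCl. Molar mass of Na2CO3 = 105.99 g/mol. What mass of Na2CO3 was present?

0.703 g

Total n(HCl) added = 0.3115 x 0.05375 = 0.01674 mol.
n(NaOH) used = 0.3834 x 0.009060 = 0.003474 mol, which equals the excess n(HCl).
So n(HCl) consumed by the sample = 0.01674 - 0.003474 = 0.01327 mol.
n(Na2CO3) = 0.01327 / 2 = 0.006635 mol.
mass = 0.006635 mol x 105.99 g/mol = 0.703 g.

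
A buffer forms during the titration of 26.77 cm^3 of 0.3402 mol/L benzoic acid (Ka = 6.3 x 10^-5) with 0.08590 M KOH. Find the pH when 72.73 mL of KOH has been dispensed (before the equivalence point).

Initial n(C6H5COOH) = 0.3402 x 0.02677 = 0.009107 mol.
n(KOH) added = 0.08590 x 0.07273 = 0.006248 mol, converting that many moles of C6H5COOH to C6H5COO-.
Remaining n(C6H5COOH) = 0.002860 mol; n(C6H5COO-) = 0.006248 mol.
By Henderson-Hasselbalch, pH = pKa + log([A^-]/[HA]) = 4.20 + log(0.006248/0.002860) = 4.20 + (+0.34) = 4.54.

4.54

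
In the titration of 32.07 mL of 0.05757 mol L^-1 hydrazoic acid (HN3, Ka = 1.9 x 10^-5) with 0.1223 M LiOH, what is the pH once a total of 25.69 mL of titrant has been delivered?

n(acid) = 0.05757 x 0.03207 = 0.001846 mol; n(LiOH) added = 0.1223 x 0.02569 = 0.003142 mol.
Base is in excess by 0.003142 - 0.001846 = 0.001296 mol in a total volume of 0.05776 L.
[OH^-] = 0.001296/0.05776 = 0.02243 M, so pOH = 1.65 and pH = 14.00 - 1.65 = 12.35.

12.35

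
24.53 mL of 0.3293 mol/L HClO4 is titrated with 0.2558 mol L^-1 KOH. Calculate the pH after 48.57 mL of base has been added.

12.77

n(acid) = 0.3293 x 0.02453 = 0.008078 mol; n(KOH) added = 0.2558 x 0.04857 = 0.01242 mol.
Base is in excess by 0.01242 - 0.008078 = 0.004346 mol in a total volume of 0.07310 L.
[OH^-] = 0.004346/0.07310 = 0.05946 M, so pOH = 1.23 and pH = 14.00 - 1.23 = 12.77.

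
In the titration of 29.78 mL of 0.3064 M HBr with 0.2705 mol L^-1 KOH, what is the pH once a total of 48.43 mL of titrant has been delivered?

12.71

n(acid) = 0.3064 x 0.02978 = 0.009125 mol; n(KOH) added = 0.2705 x 0.04843 = 0.01310 mol.
Base is in excess by 0.01310 - 0.009125 = 0.003976 mol in a total volume of 0.07821 L.
[OH^-] = 0.003976/0.07821 = 0.05083 M, so pOH = 1.29 and pH = 14.00 - 1.29 = 12.71.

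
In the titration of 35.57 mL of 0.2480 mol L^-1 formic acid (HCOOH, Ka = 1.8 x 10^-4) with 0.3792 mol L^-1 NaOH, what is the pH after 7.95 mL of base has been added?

3.46

Initial n(HCOOH) = 0.2480 x 0.03557 = 0.008821 mol.
n(NaOH) added = 0.3792 x 0.007950 = 0.003015 mol, converting that many moles of HCOOH to HCOO-.
Remaining n(HCOOH) = 0.005807 mol; n(HCOO-) = 0.003015 mol.
By Henderson-Hasselbalch, pH = pKa + log([A^-]/[HA]) = 3.74 + log(0.003015/0.005807) = 3.74 + (-0.28) = 3.46.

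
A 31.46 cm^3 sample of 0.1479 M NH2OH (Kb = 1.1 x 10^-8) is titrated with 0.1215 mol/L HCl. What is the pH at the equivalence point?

3.61

n(NH2OH) = 0.1479 x 0.03146 = 0.004653 mol; V(HCl) at equivalence = 0.004653/0.1215 = 0.03830 L.
At equivalence the base is fully converted to NH3OH+; total volume = 0.06976 L, so [NH3OH+] = 0.004653/0.06976 = 0.06670 M.
Ka(NH3OH+) = Kw/Kb = 1.0e-14 / 1.1 x 10^-8 = 9.09e-7.
[H^+] = sqrt(Ka x [NH3OH+]) = sqrt(9.09e-7 x 0.06670) = 0.000246 M.
pH = -log(0.000246) = 3.61.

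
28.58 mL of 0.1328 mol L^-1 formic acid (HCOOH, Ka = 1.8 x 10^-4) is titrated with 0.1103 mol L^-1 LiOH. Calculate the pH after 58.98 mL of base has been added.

12.49

n(acid) = 0.1328 x 0.02858 = 0.003795 mol; n(LiOH) added = 0.1103 x 0.05898 = 0.006505 mol.
Base is in excess by 0.006505 - 0.003795 = 0.002710 mol in a total volume of 0.08756 L.
[OH^-] = 0.002710/0.08756 = 0.03095 M, so pOH = 1.51 and pH = 14.00 - 1.51 = 12.49.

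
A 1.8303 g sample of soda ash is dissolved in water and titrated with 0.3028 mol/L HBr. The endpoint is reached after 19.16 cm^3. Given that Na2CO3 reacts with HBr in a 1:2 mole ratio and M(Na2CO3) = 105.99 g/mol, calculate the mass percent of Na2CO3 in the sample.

16.8%

n(HBr) = 0.3028 x 0.01916 = 0.005802 mol.
n(Na2CO3) = 0.005802 / 2 = 0.002901 mol.
mass of Na2CO3 = 0.002901 x 105.99 = 0.3075 g.
% purity = 0.3075 / 1.8303 x 100 = 16.8%.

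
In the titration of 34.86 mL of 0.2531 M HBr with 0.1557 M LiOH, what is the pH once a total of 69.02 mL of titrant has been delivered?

12.27

n(acid) = 0.2531 x 0.03486 = 0.008823 mol; n(LiOH) added = 0.1557 x 0.06902 = 0.01075 mol.
Base is in excess by 0.01075 - 0.008823 = 0.001923 mol in a total volume of 0.1039 L.
[OH^-] = 0.001923/0.1039 = 0.01852 M, so pOH = 1.73 and pH = 14.00 - 1.73 = 12.27.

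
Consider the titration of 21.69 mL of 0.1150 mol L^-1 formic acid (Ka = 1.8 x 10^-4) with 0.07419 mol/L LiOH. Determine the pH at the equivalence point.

8.20

n(HCOOH) = 0.1150 x 0.02169 = 0.002494 mol; V(LiOH) at equivalence = 0.002494/0.07419 = 0.03362 L.
At equivalence all the acid is converted to HCOO-; total volume = 0.02169 + 0.03362 = 0.05531 L, so [HCOO-] = 0.002494/0.05531 = 0.04510 M.
Kb = Kw/Ka = 1.0e-14 / 1.8 x 10^-4 = 5.56e-11.
[OH^-] = sqrt(Kb x [HCOO-]) = sqrt(5.56e-11 x 0.04510) = 1.58e-6 M.
pOH = 5.80, so pH = 14.00 - 5.80 = 8.20.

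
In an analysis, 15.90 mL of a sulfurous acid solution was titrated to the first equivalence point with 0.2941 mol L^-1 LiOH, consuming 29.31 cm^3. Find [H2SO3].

0.542 M

n(LiOH) = 0.2941 x 0.02931 = 0.008620 mol.
At the first equivalence point, 1 mol OH^- react per mol H2SO3, so n(H2SO3) = 0.008620 / 1 = 0.008620 mol.
[H2SO3] = 0.008620 / 0.01590 L = 0.542 M.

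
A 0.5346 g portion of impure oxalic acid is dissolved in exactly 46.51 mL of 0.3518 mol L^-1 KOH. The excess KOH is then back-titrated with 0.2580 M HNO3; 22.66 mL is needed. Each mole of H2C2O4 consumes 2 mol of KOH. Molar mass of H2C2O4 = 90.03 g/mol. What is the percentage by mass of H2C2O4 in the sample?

Total n(KOH) added = 0.3518 x 0.04651 = 0.01636 mol.
n(HNO3) used = 0.2580 x 0.02266 = 0.005846 mol, which equals the excess n(KOH).
So n(KOH) consumed by the sample = 0.01636 - 0.005846 = 0.01052 mol.
n(H2C2O4) = 0.01052 / 2 = 0.005258 mol.
mass H2C2O4 = 0.005258 x 90.03 = 0.4734 g, so %H2C2O4 = 0.4734/0.5346 x 100 = 88.5%.

88.5%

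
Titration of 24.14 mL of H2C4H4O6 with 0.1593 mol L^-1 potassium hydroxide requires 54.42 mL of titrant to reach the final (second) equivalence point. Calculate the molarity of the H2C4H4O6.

n(KOH) = 0.1593 x 0.05442 = 0.008669 mol.
At the final (second) equivalence point, 2 mol OH^- react per mol H2C4H4O6, so n(H2C4H4O6) = 0.008669 / 2 = 0.004335 mol.
[H2C4H4O6] = 0.004335 / 0.02414 L = 0.180 M.

0.180 M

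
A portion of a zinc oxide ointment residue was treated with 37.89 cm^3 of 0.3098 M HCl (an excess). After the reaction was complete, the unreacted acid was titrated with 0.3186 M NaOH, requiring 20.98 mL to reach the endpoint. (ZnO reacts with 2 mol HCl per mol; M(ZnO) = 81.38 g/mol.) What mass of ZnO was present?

Total n(HCl) added = 0.3098 x 0.03789 = 0.01174 mol.
n(NaOH) used = 0.3186 x 0.02098 = 0.006684 mol, which equals the excess n(HCl).
So n(HCl) consumed by the sample = 0.01174 - 0.006684 = 0.005054 mol.
n(ZnO) = 0.005054 / 2 = 0.002527 mol.
mass = 0.002527 mol x 81.38 g/mol = 0.206 g.

0.206 g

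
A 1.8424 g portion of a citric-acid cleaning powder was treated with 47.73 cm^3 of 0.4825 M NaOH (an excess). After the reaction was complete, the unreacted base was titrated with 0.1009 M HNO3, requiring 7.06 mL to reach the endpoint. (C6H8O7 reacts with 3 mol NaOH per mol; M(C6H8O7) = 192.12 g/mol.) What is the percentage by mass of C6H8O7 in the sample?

77.6%

Total n(NaOH) added = 0.4825 x 0.04773 = 0.02303 mol.
n(HNO3) used = 0.1009 x 0.007060 = 0.0007124 mol, which equals the excess n(NaOH).
So n(NaOH) consumed by the sample = 0.02303 - 0.0007124 = 0.02232 mol.
n(C6H8O7) = 0.02232 / 3 = 0.007439 mol.
mass C6H8O7 = 0.007439 x 192.12 = 1.429 g, so %C6H8O7 = 1.429/1.8424 x 100 = 77.6%.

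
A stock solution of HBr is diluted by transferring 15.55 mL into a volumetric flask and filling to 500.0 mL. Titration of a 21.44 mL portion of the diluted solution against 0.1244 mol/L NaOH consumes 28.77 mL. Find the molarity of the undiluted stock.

n(NaOH) = 0.1244 x 0.02877 = 0.003579 mol.
n(HBr) in the aliquot = 0.003579 mol.
[diluted HBr] = 0.003579 / 0.02144 = 0.1669 M.
Dilution factor = 500.0/15.55 = 32.15, so [stock] = 0.1669 x 32.15 = 5.37 M.

5.37 M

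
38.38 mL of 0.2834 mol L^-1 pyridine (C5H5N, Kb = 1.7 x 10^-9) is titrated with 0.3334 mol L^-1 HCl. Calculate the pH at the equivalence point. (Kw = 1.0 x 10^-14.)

n(C5H5N) = 0.2834 x 0.03838 = 0.01088 mol; V(HCl) at equivalence = 0.01088/0.3334 = 0.03262 L.
At equivalence the base is fully converted to C5H5NH+; total volume = 0.07100 L, so [C5H5NH+] = 0.01088/0.07100 = 0.1532 M.
Ka(C5H5NH+) = Kw/Kb = 1.0e-14 / 1.7 x 10^-9 = 5.88e-6.
[H^+] = sqrt(Ka x [C5H5NH+]) = sqrt(5.88e-6 x 0.1532) = 0.000949 M.
pH = -log(0.000949) = 3.02.

3.02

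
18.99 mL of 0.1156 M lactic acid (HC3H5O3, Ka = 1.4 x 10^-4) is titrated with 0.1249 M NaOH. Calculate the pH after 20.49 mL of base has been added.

n(acid) = 0.1156 x 0.01899 = 0.002195 mol; n(NaOH) added = 0.1249 x 0.02049 = 0.002559 mol.
Base is in excess by 0.002559 - 0.002195 = 0.0003640 mol in a total volume of 0.03948 L.
[OH^-] = 0.0003640/0.03948 = 0.009219 M, so pOH = 2.04 and pH = 14.00 - 2.04 = 11.96.

11.96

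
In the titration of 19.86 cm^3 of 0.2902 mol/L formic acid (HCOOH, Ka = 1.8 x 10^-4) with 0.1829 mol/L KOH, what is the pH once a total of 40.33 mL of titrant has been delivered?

12.43

n(acid) = 0.2902 x 0.01986 = 0.005763 mol; n(KOH) added = 0.1829 x 0.04033 = 0.007376 mol.
Base is in excess by 0.007376 - 0.005763 = 0.001613 mol in a total volume of 0.06019 L.
[OH^-] = 0.001613/0.06019 = 0.02680 M, so pOH = 1.57 and pH = 14.00 - 1.57 = 12.43.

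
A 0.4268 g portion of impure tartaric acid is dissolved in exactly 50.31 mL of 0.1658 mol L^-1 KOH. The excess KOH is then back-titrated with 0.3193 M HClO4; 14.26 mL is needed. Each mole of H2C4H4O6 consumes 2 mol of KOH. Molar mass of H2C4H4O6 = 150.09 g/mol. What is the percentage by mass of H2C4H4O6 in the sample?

66.6%

Total n(KOH) added = 0.1658 x 0.05031 = 0.008341 mol.
n(HClO4) used = 0.3193 x 0.01426 = 0.004553 mol, which equals the excess n(KOH).
So n(KOH) consumed by the sample = 0.008341 - 0.004553 = 0.003788 mol.
n(H2C4H4O6) = 0.003788 / 2 = 0.001894 mol.
mass H2C4H4O6 = 0.001894 x 150.09 = 0.2843 g, so %H2C4H4O6 = 0.2843/0.4268 x 100 = 66.6%.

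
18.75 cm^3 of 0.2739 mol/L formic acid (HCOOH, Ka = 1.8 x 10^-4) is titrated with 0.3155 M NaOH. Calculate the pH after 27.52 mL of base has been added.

n(acid) = 0.2739 x 0.01875 = 0.005136 mol; n(NaOH) added = 0.3155 x 0.02752 = 0.008683 mol.
Base is in excess by 0.008683 - 0.005136 = 0.003547 mol in a total volume of 0.04627 L.
[OH^-] = 0.003547/0.04627 = 0.07666 M, so pOH = 1.12 and pH = 14.00 - 1.12 = 12.88.

12.88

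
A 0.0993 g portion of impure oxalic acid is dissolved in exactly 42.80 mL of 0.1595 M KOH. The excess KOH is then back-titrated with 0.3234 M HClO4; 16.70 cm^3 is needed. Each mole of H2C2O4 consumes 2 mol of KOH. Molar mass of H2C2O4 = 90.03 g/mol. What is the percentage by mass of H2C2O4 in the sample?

64.6%

Total n(KOH) added = 0.1595 x 0.04280 = 0.006827 mol.
n(HClO4) used = 0.3234 x 0.01670 = 0.005401 mol, which equals the excess n(KOH).
So n(KOH) consumed by the sample = 0.006827 - 0.005401 = 0.001426 mol.
n(H2C2O4) = 0.001426 / 2 = 0.0007129 mol.
mass H2C2O4 = 0.0007129 x 90.03 = 0.06418 g, so %H2C2O4 = 0.06418/0.0993 x 100 = 64.6%.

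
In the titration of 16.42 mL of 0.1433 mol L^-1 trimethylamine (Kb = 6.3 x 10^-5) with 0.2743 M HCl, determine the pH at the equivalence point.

5.41

n((CH3)3N) = 0.1433 x 0.01642 = 0.002353 mol; V(HCl) at equivalence = 0.002353/0.2743 = 0.008578 L.
At equivalence the base is fully converted to (CH3)3NH+; total volume = 0.02500 L, so [(CH3)3NH+] = 0.002353/0.02500 = 0.09413 M.
Ka((CH3)3NH+) = Kw/Kb = 1.0e-14 / 6.3 x 10^-5 = 1.59e-10.
[H^+] = sqrt(Ka x [(CH3)3NH+]) = sqrt(1.59e-10 x 0.09413) = 3.87e-6 M.
pH = -log(3.87e-6) = 5.41.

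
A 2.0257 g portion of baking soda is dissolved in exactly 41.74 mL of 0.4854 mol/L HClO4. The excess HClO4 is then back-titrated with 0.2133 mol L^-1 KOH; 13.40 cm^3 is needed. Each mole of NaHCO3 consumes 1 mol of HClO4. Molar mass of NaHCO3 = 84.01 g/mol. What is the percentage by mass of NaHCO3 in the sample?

72.2%

Total n(HClO4) added = 0.4854 x 0.04174 = 0.02026 mol.
n(KOH) used = 0.2133 x 0.01340 = 0.002858 mol, which equals the excess n(HClO4).
So n(HClO4) consumed by the sample = 0.02026 - 0.002858 = 0.01740 mol.
n(NaHCO3) = 0.01740 / 1 = 0.01740 mol.
mass NaHCO3 = 0.01740 x 84.01 = 1.462 g, so %NaHCO3 = 1.462/2.0257 x 100 = 72.2%.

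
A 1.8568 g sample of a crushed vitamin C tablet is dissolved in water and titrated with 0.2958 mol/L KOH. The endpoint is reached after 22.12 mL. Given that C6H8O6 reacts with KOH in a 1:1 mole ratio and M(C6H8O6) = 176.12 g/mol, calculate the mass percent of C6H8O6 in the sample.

62.1%

n(KOH) = 0.2958 x 0.02212 = 0.006543 mol.
n(C6H8O6) = 0.006543 / 1 = 0.006543 mol.
mass of C6H8O6 = 0.006543 x 176.12 = 1.152 g.
% purity = 1.152 / 1.8568 x 100 = 62.1%.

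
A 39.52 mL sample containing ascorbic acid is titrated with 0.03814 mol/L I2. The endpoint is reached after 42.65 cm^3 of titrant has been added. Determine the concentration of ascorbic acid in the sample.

0.0412 M

n(I2) = 0.03814 x 0.04265 = 0.001627 mol.
From the balanced equation, 1 mol I2 reacts with 1 mol ascorbic acid, so n(ascorbic acid) = 0.001627 x 1/1 = 0.001627 mol.
[ascorbic acid] = 0.001627 / 0.03952 L = 0.0412 M.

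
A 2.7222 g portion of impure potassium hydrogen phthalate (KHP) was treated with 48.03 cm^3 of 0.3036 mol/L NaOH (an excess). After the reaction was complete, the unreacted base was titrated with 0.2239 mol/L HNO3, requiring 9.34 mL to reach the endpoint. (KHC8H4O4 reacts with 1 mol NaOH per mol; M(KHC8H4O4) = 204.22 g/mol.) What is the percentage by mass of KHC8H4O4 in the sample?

93.7%

Total n(NaOH) added = 0.3036 x 0.04803 = 0.01458 mol.
n(HNO3) used = 0.2239 x 0.009340 = 0.002091 mol, which equals the excess n(NaOH).
So n(NaOH) consumed by the sample = 0.01458 - 0.002091 = 0.01249 mol.
n(KHC8H4O4) = 0.01249 / 1 = 0.01249 mol.
mass KHC8H4O4 = 0.01249 x 204.22 = 2.551 g, so %KHC8H4O4 = 2.551/2.7222 x 100 = 93.7%.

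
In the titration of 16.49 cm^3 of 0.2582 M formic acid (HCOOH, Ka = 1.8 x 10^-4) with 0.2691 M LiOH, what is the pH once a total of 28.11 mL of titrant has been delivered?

n(acid) = 0.2582 x 0.01649 = 0.004258 mol; n(LiOH) added = 0.2691 x 0.02811 = 0.007564 mol.
Base is in excess by 0.007564 - 0.004258 = 0.003307 mol in a total volume of 0.04460 L.
[OH^-] = 0.003307/0.04460 = 0.07414 M, so pOH = 1.13 and pH = 14.00 - 1.13 = 12.87.

12.87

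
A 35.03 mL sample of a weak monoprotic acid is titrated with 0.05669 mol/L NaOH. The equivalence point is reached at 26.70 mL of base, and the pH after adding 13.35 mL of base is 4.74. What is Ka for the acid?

1.8 x 10^-5

13.35 mL is half of the equivalence volume, so this is the half-equivalence point where [HA] = [A^-].
At half-equivalence pH = pKa, so pKa = 4.74.
Ka = 10^(-4.74) = 1.8 x 10^-5.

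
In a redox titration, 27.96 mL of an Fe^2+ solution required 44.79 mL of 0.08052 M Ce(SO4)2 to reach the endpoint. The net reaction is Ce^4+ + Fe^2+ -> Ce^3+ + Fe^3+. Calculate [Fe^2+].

n(Ce(SO4)2) = 0.08052 x 0.04479 = 0.003606 mol.
From the balanced equation, 1 mol Ce(SO4)2 reacts with 1 mol Fe^2+, so n(Fe^2+) = 0.003606 x 1/1 = 0.003606 mol.
[Fe^2+] = 0.003606 / 0.02796 L = 0.129 M.

0.129 M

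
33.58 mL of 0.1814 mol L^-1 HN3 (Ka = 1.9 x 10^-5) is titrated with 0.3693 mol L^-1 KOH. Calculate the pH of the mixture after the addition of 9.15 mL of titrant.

Initial n(HN3) = 0.1814 x 0.03358 = 0.006091 mol.
n(KOH) added = 0.3693 x 0.009150 = 0.003379 mol, converting that many moles of HN3 to N3-.
Remaining n(HN3) = 0.002712 mol; n(N3-) = 0.003379 mol.
By Henderson-Hasselbalch, pH = pKa + log([A^-]/[HA]) = 4.72 + log(0.003379/0.002712) = 4.72 + (+0.10) = 4.82.

4.82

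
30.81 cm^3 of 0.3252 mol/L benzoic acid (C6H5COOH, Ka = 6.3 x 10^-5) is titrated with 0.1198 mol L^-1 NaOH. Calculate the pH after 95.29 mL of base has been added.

n(acid) = 0.3252 x 0.03081 = 0.01002 mol; n(NaOH) added = 0.1198 x 0.09529 = 0.01142 mol.
Base is in excess by 0.01142 - 0.01002 = 0.001396 mol in a total volume of 0.1261 L.
[OH^-] = 0.001396/0.1261 = 0.01107 M, so pOH = 1.96 and pH = 14.00 - 1.96 = 12.04.

12.04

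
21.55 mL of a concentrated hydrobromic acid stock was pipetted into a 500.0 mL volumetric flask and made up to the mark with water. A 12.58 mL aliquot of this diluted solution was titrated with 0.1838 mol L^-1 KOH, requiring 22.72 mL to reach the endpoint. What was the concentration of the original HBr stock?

n(KOH) = 0.1838 x 0.02272 = 0.004176 mol.
n(HBr) in the aliquot = 0.004176 mol.
[diluted HBr] = 0.004176 / 0.01258 = 0.3320 M.
Dilution factor = 500.0/21.55 = 23.20, so [stock] = 0.3320 x 23.20 = 7.70 M.

7.70 M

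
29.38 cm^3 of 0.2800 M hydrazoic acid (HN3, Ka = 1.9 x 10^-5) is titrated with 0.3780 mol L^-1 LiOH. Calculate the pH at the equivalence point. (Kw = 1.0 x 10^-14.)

8.96

n(HN3) = 0.2800 x 0.02938 = 0.008226 mol; V(LiOH) at equivalence = 0.008226/0.3780 = 0.02176 L.
At equivalence all the acid is converted to N3-; total volume = 0.02938 + 0.02176 = 0.05114 L, so [N3-] = 0.008226/0.05114 = 0.1609 M.
Kb = Kw/Ka = 1.0e-14 / 1.9 x 10^-5 = 5.26e-10.
[OH^-] = sqrt(Kb x [N3-]) = sqrt(5.26e-10 x 0.1609) = 9.20e-6 M.
pOH = 5.04, so pH = 14.00 - 5.04 = 8.96.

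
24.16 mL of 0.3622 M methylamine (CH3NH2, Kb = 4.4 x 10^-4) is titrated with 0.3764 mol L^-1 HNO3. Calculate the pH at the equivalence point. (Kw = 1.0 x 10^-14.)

n(CH3NH2) = 0.3622 x 0.02416 = 0.008751 mol; V(HNO3) at equivalence = 0.008751/0.3764 = 0.02325 L.
At equivalence the base is fully converted to CH3NH3+; total volume = 0.04741 L, so [CH3NH3+] = 0.008751/0.04741 = 0.1846 M.
Ka(CH3NH3+) = Kw/Kb = 1.0e-14 / 4.4 x 10^-4 = 2.27e-11.
[H^+] = sqrt(Ka x [CH3NH3+]) = sqrt(2.27e-11 x 0.1846) = 2.05e-6 M.
pH = -log(2.05e-6) = 5.69.

5.69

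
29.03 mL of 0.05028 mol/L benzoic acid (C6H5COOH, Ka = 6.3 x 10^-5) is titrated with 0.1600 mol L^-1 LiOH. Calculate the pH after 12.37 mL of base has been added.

n(acid) = 0.05028 x 0.02903 = 0.001460 mol; n(LiOH) added = 0.1600 x 0.01237 = 0.001979 mol.
Base is in excess by 0.001979 - 0.001460 = 0.0005196 mol in a total volume of 0.04140 L.
[OH^-] = 0.0005196/0.04140 = 0.01255 M, so pOH = 1.90 and pH = 14.00 - 1.90 = 12.10.

12.10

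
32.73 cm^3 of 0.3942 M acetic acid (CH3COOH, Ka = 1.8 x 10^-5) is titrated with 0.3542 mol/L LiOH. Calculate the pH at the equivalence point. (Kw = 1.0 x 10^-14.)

n(CH3COOH) = 0.3942 x 0.03273 = 0.01290 mol; V(LiOH) at equivalence = 0.01290/0.3542 = 0.03643 L.
At equivalence all the acid is converted to CH3COO-; total volume = 0.03273 + 0.03643 = 0.06916 L, so [CH3COO-] = 0.01290/0.06916 = 0.1866 M.
Kb = Kw/Ka = 1.0e-14 / 1.8 x 10^-5 = 5.56e-10.
[OH^-] = sqrt(Kb x [CH3COO-]) = sqrt(5.56e-10 x 0.1866) = 1.02e-5 M.
pOH = 4.99, so pH = 14.00 - 4.99 = 9.01.

9.01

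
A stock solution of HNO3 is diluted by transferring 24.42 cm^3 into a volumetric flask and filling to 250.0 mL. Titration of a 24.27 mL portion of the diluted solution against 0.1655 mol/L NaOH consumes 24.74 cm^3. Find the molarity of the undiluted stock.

1.73 M

n(NaOH) = 0.1655 x 0.02474 = 0.004094 mol.
n(HNO3) in the aliquot = 0.004094 mol.
[diluted HNO3] = 0.004094 / 0.02427 = 0.1687 M.
Dilution factor = 250.0/24.42 = 10.24, so [stock] = 0.1687 x 10.24 = 1.73 M.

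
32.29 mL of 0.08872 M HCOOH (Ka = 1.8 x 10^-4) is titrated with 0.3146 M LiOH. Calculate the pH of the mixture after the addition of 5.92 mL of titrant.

Initial n(HCOOH) = 0.08872 x 0.03229 = 0.002865 mol.
n(LiOH) added = 0.3146 x 0.005920 = 0.001862 mol, converting that many moles of HCOOH to HCOO-.
Remaining n(HCOOH) = 0.001002 mol; n(HCOO-) = 0.001862 mol.
By Henderson-Hasselbalch, pH = pKa + log([A^-]/[HA]) = 3.74 + log(0.001862/0.001002) = 3.74 + (+0.27) = 4.01.

4.01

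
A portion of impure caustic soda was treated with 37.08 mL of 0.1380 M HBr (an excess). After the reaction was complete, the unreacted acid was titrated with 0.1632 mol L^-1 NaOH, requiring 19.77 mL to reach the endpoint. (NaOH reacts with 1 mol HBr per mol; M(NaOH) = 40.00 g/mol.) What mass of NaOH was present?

0.0756 g

Total n(HBr) added = 0.1380 x 0.03708 = 0.005117 mol.
n(NaOH) used = 0.1632 x 0.01977 = 0.003226 mol, which equals the excess n(HBr).
So n(HBr) consumed by the sample = 0.005117 - 0.003226 = 0.001891 mol.
n(NaOH) = 0.001891 / 1 = 0.001891 mol.
mass = 0.001891 mol x 40.00 g/mol = 0.0756 g.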